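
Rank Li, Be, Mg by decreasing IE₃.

Be > Li > Mg

After 2 electrons have been removed, what remains? Li²⁺ is already 1 electron into the core; Be²⁺ is the bare [He] core; Mg²⁺ is the bare [Ne] core.
All of these are removing an electron from a noble-gas core or deeper; the smaller core (lower principal quantum number) is held far more tightly, and within a period the higher nuclear charge binds the same core more tightly.
Approximate IE_3 values (kJ/mol): Li 11815, Be 14849, Mg 7733.
Overall IE_3 order: Mg < Li < Be.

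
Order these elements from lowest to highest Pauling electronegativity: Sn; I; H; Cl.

Sn, H, I, Cl

H is in period 1, group 1; Cl is in period 3, group 17; Sn is in period 5, group 14; I is in period 5, group 17.
Atoms toward the upper right of the periodic table pull bonding electrons most strongly.
Here both period and group differ, so the two effects have to be weighed against each other.
H > Sn: the two effects oppose for this pair; the down-group effect wins (2.20 vs 1.96).
I > H: the two effects oppose for this pair; the across-period effect wins (2.66 vs 2.20).
Cl > I: Cl sits above I in group 17, so the down-group effect alone puts Cl higher.
For reference (Pauling): H 2.20, Cl 3.16, Sn 1.96, I 2.66.
So from lowest to highest: Sn < H < I < Cl.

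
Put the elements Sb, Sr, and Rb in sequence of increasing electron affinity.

Sr, Rb, Sb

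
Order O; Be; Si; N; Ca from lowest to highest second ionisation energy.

Ca < Si < Be < N < O

The second ionization energy removes an electron from the +1 ion. For each element: O⁺ still has 5 valence electrons; Be⁺ still has 1 valence electron; Si⁺ still has 3 valence electrons; N⁺ still has 4 valence electrons; Ca⁺ still has 1 valence electron.
All are still removing valence electrons, so compare the +1 ions as you would atoms: IE_2 generally rises across a period (higher Z_eff) and falls down a group (larger shell), subject to the usual subshell exceptions.
Valence configurations: O⁺ [He]2s²2p³, Be⁺ [He]2s¹, Si⁺ [Ne]3s²3p¹, N⁺ [He]2s²2p², Ca⁺ [Ar]4s¹.
The numbers (kJ/mol): O 3388, Be 1757, Si 1577, N 2856, Ca 1145.
Overall IE_2 order: Ca < Si < Be < N < O.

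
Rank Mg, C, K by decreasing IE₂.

K > C > Mg

The second ionization energy removes an electron from the +1 ion. For each element: Mg⁺ still has 1 valence electron; C⁺ still has 3 valence electrons; K⁺ is the bare [Ar] core.
Pulling an electron out of a noble-gas core costs far more than removing a remaining valence electron, so K sits at the high end of IE_2.
Valence configurations: Mg⁺ [Ne]3s¹, C⁺ [He]2s²2p¹.
Tabulated IE_2 (kJ/mol): Mg 1451, C 2353, K 3052.
Hence IE_2: Mg < C < K.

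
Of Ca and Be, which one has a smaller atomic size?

Moving right in a period, electrons are added to the same shell under a stronger nuclear pull, so atoms get smaller; moving down, a new shell is opened and atoms get larger.
All are in group 2, so atomic radius increases down the group.
So Be has the smaller atomic size (Be < Ca).

Be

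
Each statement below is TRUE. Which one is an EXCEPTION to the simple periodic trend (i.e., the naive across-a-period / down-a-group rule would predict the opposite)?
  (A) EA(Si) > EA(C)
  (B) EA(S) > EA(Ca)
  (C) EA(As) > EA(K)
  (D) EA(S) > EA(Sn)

(A)

The general trend: electron affinity increases across a period and decreases down a group.
(A) Si (period 3, group 14) vs C (period 2, group 14): the stated order contradicts the simple trend.
(B) S (period 3, group 16) vs Ca (period 4, group 2): the stated order agrees with the simple trend.
(C) As (period 4, group 15) vs K (period 4, group 1): the stated order agrees with the simple trend.
(D) S (period 3, group 16) vs Sn (period 5, group 14): the stated order agrees with the simple trend.
The exception is (A): Si's larger, more diffuse 3p orbitals accept an added electron slightly more readily than C's compact 2p.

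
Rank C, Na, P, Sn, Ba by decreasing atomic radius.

C is in period 2, group 14; Na is in period 3, group 1; P is in period 3, group 15; Sn is in period 5, group 14; Ba is in period 6, group 2.
Atomic radius shrinks across a period as nuclear charge pulls the same shell inward, and grows down a group as new shells are added.
These span different periods and groups, so the two trends combine.
P > C: period and group pull opposite ways; the down-group shift dominates (111 vs 75 pm).
Sn > P: relative to P, both the across-period and down-group shifts push Sn's atomic radius up.
Na > Sn: period and group pull opposite ways; the across-period shift dominates (155 vs 140 pm).
Ba > Na: the two effects oppose for this pair; the down-group effect wins (196 vs 155 pm).
For reference (pm): C 75, Na 155, P 111, Sn 140, Ba 196.
So from largest to smallest: Ba > Na > Sn > P > C.

Ba > Na > Sn > P > C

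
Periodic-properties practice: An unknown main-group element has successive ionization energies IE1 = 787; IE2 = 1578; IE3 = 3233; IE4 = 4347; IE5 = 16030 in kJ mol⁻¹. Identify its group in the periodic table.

Group 14

Look for the largest jump between consecutive ionization energies: IE5/IE4 ≈ 3.7, far larger than any earlier ratio.
That jump marks the point where a core electron is being removed. So the atom has 4 valence electrons.
A main-group element with 4 valence electrons is in group 14.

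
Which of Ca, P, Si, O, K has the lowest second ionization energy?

Ca

Consider each +1 ion: Ca⁺ still has 1 valence electron; P⁺ still has 4 valence electrons; Si⁺ still has 3 valence electrons; O⁺ still has 5 valence electrons; K⁺ is the bare [Ar] core.
Usually core removal costs more than valence removal, but here the competition is close: a tightly held n=2 valence electron can cost more to remove than an n=3 core electron, so the actual values have to decide it.
Valence configurations: Ca⁺ [Ar]4s¹, P⁺ [Ne]3s²3p², Si⁺ [Ne]3s²3p¹, O⁺ [He]2s²2p³.
Approximate IE_2 values (kJ/mol): Ca 1145, P 1907, Si 1577, O 3388, K 3052.
Overall IE_2 order: Ca < Si < P < K < O.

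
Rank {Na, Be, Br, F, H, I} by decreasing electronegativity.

F > Br > I > H > Be > Na

H is in period 1, group 1; Be is in period 2, group 2; F is in period 2, group 17; Na is in period 3, group 1; Br is in period 4, group 17; I is in period 5, group 17.
Electronegativity increases across a period and decreases down a group, tracking effective nuclear charge and atomic size.
Neither a single period nor a single group — weigh both effects.
Be > Na: relative to Na, both the across-period and down-group shifts push Be's electronegativity up.
H > Be: the two effects oppose for this pair; the down-group effect wins (2.20 vs 1.57).
I > H: the two effects oppose for this pair; the across-period effect wins (2.66 vs 2.20).
Br > I: Br sits above I in group 17, so the down-group effect alone puts Br higher.
F > Br: F sits above Br in group 17, so the down-group effect alone puts F higher.
Tabulated electronegativity (Pauling): H 2.20, Be 1.57, F 3.98, Na 0.93, Br 2.96, I 2.66.
So from highest to lowest: F > Br > I > H > Be > Na.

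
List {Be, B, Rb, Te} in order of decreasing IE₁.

Be is in period 2, group 2; B is in period 2, group 13; Rb is in period 5, group 1; Te is in period 5, group 16.
First ionization energy rises across a period (greater Z_eff holds electrons more tightly) and falls down a group (valence electrons are farther from the nucleus).
Here both period and group differ, so the two effects have to be weighed against each other.
B > Rb: both effects reinforce here, so B is clearly the higher of the two.
Te > B: the two effects oppose for this pair; the across-period effect wins (869 vs 801 kJ/mol).
Be > Te: the two effects oppose for this pair; the down-group effect wins (900 vs 869 kJ/mol).
Note the exception: Be has a higher first ionization energy than B, contrary to the simple trend — removing B's lone 2p electron is easier than breaking Be's filled 2s².
Tabulated first ionization energy (kJ/mol): Be 900, B 801, Rb 403, Te 869.
So from highest to lowest: Be > Te > B > Rb.

Be > Te > B > Rb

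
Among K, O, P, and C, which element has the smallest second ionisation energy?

P

After 1 electron has been removed, what remains? K⁺ is the bare [Ar] core; O⁺ still has 5 valence electrons; P⁺ still has 4 valence electrons; C⁺ still has 3 valence electrons.
Usually core removal costs more than valence removal, but here the competition is close: a tightly held n=2 valence electron can cost more to remove than an n=3 core electron, so the actual values have to decide it.
Valence configurations: O⁺ [He]2s²2p³, P⁺ [Ne]3s²3p², C⁺ [He]2s²2p¹.
The numbers (kJ/mol): K 3052, O 3388, P 1907, C 2353.
So the second ionization energies run P < C < K < O.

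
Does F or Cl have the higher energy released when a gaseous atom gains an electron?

F is in period 2, group 17; Cl is in period 3, group 17.
Adding an electron releases more energy for atoms nearer the top right (short of the noble gases).
All are in group 17; the group trend (electron affinity increases up the group) applies, with the exception below.
Note the exception: Cl has a higher electron affinity than F, contrary to the simple trend — F's small 2p subshell makes the incoming electron feel strong e⁻–e⁻ repulsion, so Cl actually releases more energy on gaining an electron.
Approximate values (kJ/mol): F 328, Cl 349.
So Cl has the higher energy released when a gaseous atom gains an electron (Cl > F).

Cl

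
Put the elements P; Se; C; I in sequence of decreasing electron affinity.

I, Se, C, P

EA tends to increase across a period and decrease down a group, though the pattern is less regular than for IE or radius.
These sit on a diagonal, where the across-period and down-group effects partly cancel.
C > P: period and group pull opposite ways; the down-group shift dominates (122 vs 72 kJ/mol).
Se > C: the two effects oppose for this pair; the across-period effect wins (195 vs 122 kJ/mol).
I > Se: the two effects oppose for this pair; the across-period effect wins (295 vs 195 kJ/mol).
Approximate values (kJ/mol): C 122, P 72, Se 195, I 295.
So from highest to lowest: I > Se > C > P.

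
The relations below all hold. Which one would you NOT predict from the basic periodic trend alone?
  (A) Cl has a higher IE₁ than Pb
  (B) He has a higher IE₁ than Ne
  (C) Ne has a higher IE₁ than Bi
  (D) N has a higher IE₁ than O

(D)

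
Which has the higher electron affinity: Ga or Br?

Ga is in period 4, group 13; Br is in period 4, group 17.
Atoms with high Z_eff and room in the valence shell (especially the halogens) have the most exothermic electron affinities.
All lie in period 4, so electron affinity increases left to right.
So Br has the higher electron affinity (Br > Ga).

Br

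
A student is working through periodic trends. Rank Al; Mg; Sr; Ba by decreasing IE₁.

Mg, Al, Sr, Ba

Across a period the outer electron is held more tightly (higher IE₁); down a group it sits in a higher shell, more shielded, and comes off more easily.
Here both period and group differ, so the two effects have to be weighed against each other.
Sr > Ba: Sr sits above Ba in group 2, so the down-group effect alone puts Sr higher.
Al > Sr: relative to Sr, both the across-period and down-group shifts push Al's first ionization energy up.
Mg > Al: this pair runs against the simple trend — see the exception note.
Note the exception: Mg has a higher first ionization energy than Al, contrary to the simple trend — Al's single 3p electron is easier to remove than one from Mg's filled 3s².
For reference (kJ/mol): Mg 738, Al 578, Sr 550, Ba 503.
So from highest to lowest: Mg > Al > Sr > Ba.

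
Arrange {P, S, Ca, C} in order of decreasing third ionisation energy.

Ca, C, S, P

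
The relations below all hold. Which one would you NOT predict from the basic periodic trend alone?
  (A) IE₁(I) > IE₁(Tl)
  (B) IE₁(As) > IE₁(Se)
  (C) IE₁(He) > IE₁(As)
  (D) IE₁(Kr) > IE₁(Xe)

The general trend: first ionization energy increases across a period and decreases down a group.
(A) I (period 5, group 17) vs Tl (period 6, group 13): the stated order agrees with the simple trend.
(B) As (period 4, group 15) vs Se (period 4, group 16): the stated order contradicts the simple trend.
(C) He (period 1, group 18) vs As (period 4, group 15): the stated order agrees with the simple trend.
(D) Kr (period 4, group 18) vs Xe (period 5, group 18): the stated order agrees with the simple trend.
The exception is (B): Se (4p⁴) ionizes more easily than half-filled As (4p³).

(B)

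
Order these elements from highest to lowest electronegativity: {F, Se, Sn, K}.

F > Se > Sn > K

F is in period 2, group 17; K is in period 4, group 1; Se is in period 4, group 16; Sn is in period 5, group 14.
Atoms toward the upper right of the periodic table pull bonding electrons most strongly.
Here both period and group differ, so the two effects have to be weighed against each other.
Sn > K: period and group pull opposite ways; the across-period shift dominates (1.96 vs 0.82).
Se > Sn: both effects reinforce here, so Se is clearly the higher of the two.
F > Se: relative to Se, both the across-period and down-group shifts push F's electronegativity up.
For reference (Pauling): F 3.98, K 0.82, Se 2.55, Sn 1.96.
So from highest to lowest: F > Se > Sn > K.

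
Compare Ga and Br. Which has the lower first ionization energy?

Ga

Ga is in period 4, group 13; Br is in period 4, group 17.
Removing the outermost electron gets harder across a period and easier down a group.
All lie in period 4, so first ionization energy increases left to right.
So Ga has the lower first ionization energy (Ga < Br).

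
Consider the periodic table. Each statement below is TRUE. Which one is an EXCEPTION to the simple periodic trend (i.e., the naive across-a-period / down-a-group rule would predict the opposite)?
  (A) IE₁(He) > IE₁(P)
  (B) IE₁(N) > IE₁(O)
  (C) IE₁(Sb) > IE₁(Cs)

The general trend: IE₁ increases across a period and decreases down a group.
(A) He (period 1, group 18) vs P (period 3, group 15): the stated order agrees with the simple trend.
(B) N (period 2, group 15) vs O (period 2, group 16): the stated order contradicts the simple trend.
(C) Sb (period 5, group 15) vs Cs (period 6, group 1): the stated order agrees with the simple trend.
The exception is (B): pairing an electron in O's 2p⁴ costs repulsion energy, so O ionizes more easily than half-filled N (2p³).

(B)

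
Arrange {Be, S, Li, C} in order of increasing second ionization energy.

After 1 electron has been removed, what remains? Be⁺ still has 1 valence electron; S⁺ still has 5 valence electrons; Li⁺ is the bare [He] core; C⁺ still has 3 valence electrons.
Breaking into a closed-shell core is much more expensive than removing a leftover valence electron — Li has the largest IE_2 here.
Valence configurations: Be⁺ [He]2s¹, S⁺ [Ne]3s²3p³, C⁺ [He]2s²2p¹.
Approximate IE_2 values (kJ/mol): Be 1757, S 2252, Li 7298, C 2353.
Overall IE_2 order: Be < S < C < Li.

Be < S < C < Li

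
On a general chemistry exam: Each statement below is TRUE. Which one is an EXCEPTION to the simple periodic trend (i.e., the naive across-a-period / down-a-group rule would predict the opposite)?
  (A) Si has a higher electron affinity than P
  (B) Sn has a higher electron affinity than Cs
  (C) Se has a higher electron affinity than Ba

The general trend: electron affinity increases across a period and decreases down a group.
(A) Si (period 3, group 14) vs P (period 3, group 15): the stated order contradicts the simple trend.
(B) Sn (period 5, group 14) vs Cs (period 6, group 1): the stated order agrees with the simple trend.
(C) Se (period 4, group 16) vs Ba (period 6, group 2): the stated order agrees with the simple trend.
The exception is (A): adding an electron to P's half-filled 3p³ is unfavourable, so Si (3p²) has the more exothermic EA.

(A)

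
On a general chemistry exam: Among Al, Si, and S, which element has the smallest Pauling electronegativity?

Al is in period 3, group 13; Si is in period 3, group 14; S is in period 3, group 16.
Smaller atoms with higher effective nuclear charge are more electronegative.
All lie in period 3, so electronegativity increases left to right.
The smallest Pauling electronegativity among these belongs to Al.

Al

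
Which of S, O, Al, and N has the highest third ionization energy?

O

After 2 electrons have been removed, what remains? S²⁺ still has 4 valence electrons; O²⁺ still has 4 valence electrons; Al²⁺ still has 1 valence electron; N²⁺ still has 3 valence electrons.
All are still removing valence electrons, so compare the +2 ions as you would atoms: IE_3 generally rises across a period (higher Z_eff) and falls down a group (larger shell), subject to the usual subshell exceptions.
Valence configurations: S²⁺ [Ne]3s²3p², O²⁺ [He]2s²2p², Al²⁺ [Ne]3s¹, N²⁺ [He]2s²2p¹.
Approximate IE_3 values (kJ/mol): S 3357, O 5300, Al 2745, N 4578.
Hence IE_3: Al < S < N < O.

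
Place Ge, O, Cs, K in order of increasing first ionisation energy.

Cs < K < Ge < O

O is in period 2, group 16; K is in period 4, group 1; Ge is in period 4, group 14; Cs is in period 6, group 1.
Removing the outermost electron gets harder across a period and easier down a group.
These span different periods and groups, so the two trends combine.
K > Cs: they share group 1; the group trend gives K the larger value.
Ge > K: Ge lies to the right of K in period 4, so the across-period effect alone puts Ge higher.
O > Ge: both effects reinforce here, so O is clearly the higher of the two.
Approximate values (kJ/mol): O 1314, K 419, Ge 762, Cs 376.
So from lowest to highest: Cs < K < Ge < O.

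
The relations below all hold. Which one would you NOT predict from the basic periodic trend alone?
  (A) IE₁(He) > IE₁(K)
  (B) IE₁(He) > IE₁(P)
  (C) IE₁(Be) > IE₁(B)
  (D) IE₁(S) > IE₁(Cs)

(C)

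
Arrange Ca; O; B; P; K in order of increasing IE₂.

Ca < P < B < K < O

The second ionization energy removes an electron from the +1 ion. For each element: Ca⁺ still has 1 valence electron; O⁺ still has 5 valence electrons; B⁺ still has 2 valence electrons; P⁺ still has 4 valence electrons; K⁺ is the bare [Ar] core.
Usually core removal costs more than valence removal, but here the competition is close: a tightly held n=2 valence electron can cost more to remove than an n=3 core electron, so the actual values have to decide it.
Valence configurations: Ca⁺ [Ar]4s¹, O⁺ [He]2s²2p³, B⁺ [He]2s², P⁺ [Ne]3s²3p².
Approximate IE_2 values (kJ/mol): Ca 1145, O 3388, B 2427, P 1907, K 3052.
Hence IE_2: Ca < P < B < K < O.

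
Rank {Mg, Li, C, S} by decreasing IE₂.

Li > C > S > Mg

Consider each +1 ion: Mg⁺ still has 1 valence electron; Li⁺ is the bare [He] core; C⁺ still has 3 valence electrons; S⁺ still has 5 valence electrons.
Pulling an electron out of a noble-gas core costs far more than removing a remaining valence electron, so Li sits at the high end of IE_2.
Valence configurations: Mg⁺ [Ne]3s¹, C⁺ [He]2s²2p¹, S⁺ [Ne]3s²3p³.
The numbers (kJ/mol): Mg 1451, Li 7298, C 2353, S 2252.
Overall IE_2 order: Mg < S < C < Li.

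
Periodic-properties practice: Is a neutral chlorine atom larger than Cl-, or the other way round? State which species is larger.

Forming Cl- adds 1 electron to Cl. More electron–electron repulsion in the same shell, with unchanged nuclear charge, lets the cloud expand.
An anion is larger than its parent atom: Cl- > Cl.

Cl-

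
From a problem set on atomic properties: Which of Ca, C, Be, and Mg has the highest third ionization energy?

Be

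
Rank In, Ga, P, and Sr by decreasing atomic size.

Sr > In > Ga > P

Across a period the added protons contract the valence shell; down a group each new principal shell makes the atom larger.
Neither a single period nor a single group — weigh both effects.
Ga > P: both effects reinforce here, so Ga is clearly the larger of the two.
In > Ga: they share group 13; the group trend gives In the larger value.
Sr > In: Sr lies to the left of In in period 5, so the across-period effect alone puts Sr larger.
Tabulated atomic radius (pm): P 111, Ga 124, Sr 185, In 142.
So from largest to smallest: Sr > In > Ga > P.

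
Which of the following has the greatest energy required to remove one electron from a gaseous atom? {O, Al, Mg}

O is in period 2, group 16; Mg is in period 3, group 2; Al is in period 3, group 13.
First ionization energy rises across a period (greater Z_eff holds electrons more tightly) and falls down a group (valence electrons are farther from the nucleus).
These span different periods and groups, so the two trends combine.
Mg > Al: this pair runs against the simple trend — see the exception note.
O > Mg: both effects reinforce here, so O is clearly the higher of the two.
Note the exception: Mg has a higher first ionization energy than Al, contrary to the simple trend — Al's single 3p electron is easier to remove than one from Mg's filled 3s².
Tabulated first ionization energy (kJ/mol): O 1314, Mg 738, Al 578.
The greatest energy required to remove one electron from a gaseous atom among these belongs to O.

O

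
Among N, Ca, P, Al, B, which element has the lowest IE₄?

P

Consider each +3 ion: N³⁺ still has 2 valence electrons; Ca³⁺ is already 1 electron into the core; P³⁺ still has 2 valence electrons; Al³⁺ is the bare [Ne] core; B³⁺ is the bare [He] core.
Usually core removal costs more than valence removal, but here the competition is close: a tightly held n=2 valence electron can cost more to remove than an n=3 core electron, so the actual values have to decide it.
Valence configurations: N³⁺ [He]2s², P³⁺ [Ne]3s².
The numbers (kJ/mol): N 7475, Ca 6491, P 4964, Al 11577, B 25026.
Hence IE_4: P < Ca < N < Al < B.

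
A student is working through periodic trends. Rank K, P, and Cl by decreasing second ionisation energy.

K > Cl > P

After 1 electron has been removed, what remains? K⁺ is the bare [Ar] core; P⁺ still has 4 valence electrons; Cl⁺ still has 6 valence electrons.
Pulling an electron out of a noble-gas core costs far more than removing a remaining valence electron, so K sits at the high end of IE_2.
Valence configurations: P⁺ [Ne]3s²3p², Cl⁺ [Ne]3s²3p⁴.
Approximate IE_2 values (kJ/mol): K 3052, P 1907, Cl 2298.
So the second ionization energies run P < Cl < K.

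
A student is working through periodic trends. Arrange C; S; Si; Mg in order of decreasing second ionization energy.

IE_2 is the cost of taking one more electron from the +1 cation: C⁺ still has 3 valence electrons; S⁺ still has 5 valence electrons; Si⁺ still has 3 valence electrons; Mg⁺ still has 1 valence electron.
All are still removing valence electrons, so compare the +1 ions as you would atoms: IE_2 generally rises across a period (higher Z_eff) and falls down a group (larger shell), subject to the usual subshell exceptions.
Valence configurations: C⁺ [He]2s²2p¹, S⁺ [Ne]3s²3p³, Si⁺ [Ne]3s²3p¹, Mg⁺ [Ne]3s¹.
Approximate IE_2 values (kJ/mol): C 2353, S 2252, Si 1577, Mg 1451.
So the second ionization energies run Mg < Si < S < C.

C > S > Si > Mg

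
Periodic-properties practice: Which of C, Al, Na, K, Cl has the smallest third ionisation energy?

IE_3 is the cost of taking one more electron from the +2 cation: C²⁺ still has 2 valence electrons; Al²⁺ still has 1 valence electron; Na²⁺ is already 1 electron into the core; K²⁺ is already 1 electron into the core; Cl²⁺ still has 5 valence electrons.
Usually core removal costs more than valence removal, but here the competition is close: a tightly held n=2 valence electron can cost more to remove than an n=3 core electron, so the actual values have to decide it.
Valence configurations: C²⁺ [He]2s², Al²⁺ [Ne]3s¹, Cl²⁺ [Ne]3s²3p³.
Approximate IE_3 values (kJ/mol): C 4620, Al 2745, Na 6910, K 4420, Cl 3822.
Putting it together, IE_3: Al < Cl < K < C < Na.

Al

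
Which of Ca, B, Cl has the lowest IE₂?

The second ionization energy removes an electron from the +1 ion. For each element: Ca⁺ still has 1 valence electron; B⁺ still has 2 valence electrons; Cl⁺ still has 6 valence electrons.
All are still removing valence electrons, so compare the +1 ions as you would atoms: IE_2 generally rises across a period (higher Z_eff) and falls down a group (larger shell), subject to the usual subshell exceptions.
Valence configurations: Ca⁺ [Ar]4s¹, B⁺ [He]2s², Cl⁺ [Ne]3s²3p⁴.
Tabulated IE_2 (kJ/mol): Ca 1145, B 2427, Cl 2298.
Overall IE_2 order: Ca < Cl < B.

Ca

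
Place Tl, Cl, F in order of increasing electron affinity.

Tl < F < Cl

F is in period 2, group 17; Cl is in period 3, group 17; Tl is in period 6, group 13.
EA tends to increase across a period and decrease down a group, though the pattern is less regular than for IE or radius.
Here both period and group differ, so the two effects have to be weighed against each other.
F > Tl: both effects reinforce here, so F is clearly the higher of the two.
Cl > F: this pair runs against the simple trend — see the exception note.
Note the exception: Cl has a higher electron affinity than F, contrary to the simple trend — F's small 2p subshell makes the incoming electron feel strong e⁻–e⁻ repulsion, so Cl actually releases more energy on gaining an electron.
For reference (kJ/mol): F 328, Cl 349, Tl 19.
So from lowest to highest: Tl < F < Cl.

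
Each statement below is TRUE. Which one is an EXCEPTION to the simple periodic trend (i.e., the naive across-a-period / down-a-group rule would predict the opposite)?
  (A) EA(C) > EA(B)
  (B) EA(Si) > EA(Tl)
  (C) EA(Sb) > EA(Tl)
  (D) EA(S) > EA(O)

(D)

The general trend: electron affinity increases across a period and decreases down a group.
(A) C (period 2, group 14) vs B (period 2, group 13): the stated order agrees with the simple trend.
(B) Si (period 3, group 14) vs Tl (period 6, group 13): the stated order agrees with the simple trend.
(C) Sb (period 5, group 15) vs Tl (period 6, group 13): the stated order agrees with the simple trend.
(D) S (period 3, group 16) vs O (period 2, group 16): the stated order contradicts the simple trend.
The exception is (D): the compact 2p subshell of O repels the added electron more than S's larger 3p does.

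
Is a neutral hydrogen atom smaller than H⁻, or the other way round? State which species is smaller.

Forming H⁻ adds 1 electron to H. More electron–electron repulsion in the same shell, with unchanged nuclear charge, lets the cloud expand.
An anion is larger than its parent atom: H⁻ > H.

H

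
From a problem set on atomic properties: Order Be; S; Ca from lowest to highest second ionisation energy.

Ca < Be < S

After 1 electron has been removed, what remains? Be⁺ still has 1 valence electron; S⁺ still has 5 valence electrons; Ca⁺ still has 1 valence electron.
All are still removing valence electrons, so compare the +1 ions as you would atoms: IE_2 generally rises across a period (higher Z_eff) and falls down a group (larger shell), subject to the usual subshell exceptions.
Valence configurations: Be⁺ [He]2s¹, S⁺ [Ne]3s²3p³, Ca⁺ [Ar]4s¹.
Tabulated IE_2 (kJ/mol): Be 1757, S 2252, Ca 1145.
Overall IE_2 order: Ca < Be < S.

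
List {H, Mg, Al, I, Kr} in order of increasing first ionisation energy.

H is in period 1, group 1; Mg is in period 3, group 2; Al is in period 3, group 13; Kr is in period 4, group 18; I is in period 5, group 17.
Across a period the outer electron is held more tightly (higher IE₁); down a group it sits in a higher shell, more shielded, and comes off more easily.
Here both period and group differ, so the two effects have to be weighed against each other.
Mg > Al: this pair runs against the simple trend — see the exception note.
I > Mg: the two effects oppose for this pair; the across-period effect wins (1008 vs 738 kJ/mol).
H > I: the two effects oppose for this pair; the down-group effect wins (1312 vs 1008 kJ/mol).
Kr > H: the two effects oppose for this pair; the across-period effect wins (1351 vs 1312 kJ/mol).
Note the exception: Mg has a higher first ionization energy than Al, contrary to the simple trend — Al's single 3p electron is easier to remove than one from Mg's filled 3s².
For reference (kJ/mol): H 1312, Mg 738, Al 578, Kr 1351, I 1008.
So from lowest to highest: Al < Mg < I < H < Kr.

Al, Mg, I, H, Kr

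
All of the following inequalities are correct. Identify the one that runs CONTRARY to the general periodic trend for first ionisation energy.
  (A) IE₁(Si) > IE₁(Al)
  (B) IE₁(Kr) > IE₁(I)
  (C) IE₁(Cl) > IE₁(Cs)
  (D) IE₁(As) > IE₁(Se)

The general trend: first ionisation energy increases across a period and decreases down a group.
(A) Si (period 3, group 14) vs Al (period 3, group 13): the stated order agrees with the simple trend.
(B) Kr (period 4, group 18) vs I (period 5, group 17): the stated order agrees with the simple trend.
(C) Cl (period 3, group 17) vs Cs (period 6, group 1): the stated order agrees with the simple trend.
(D) As (period 4, group 15) vs Se (period 4, group 16): the stated order contradicts the simple trend.
The exception is (D): Se (4p⁴) ionizes more easily than half-filled As (4p³).

(D)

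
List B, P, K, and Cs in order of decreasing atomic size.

Cs, K, P, B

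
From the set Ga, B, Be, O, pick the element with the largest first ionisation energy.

Be is in period 2, group 2; B is in period 2, group 13; O is in period 2, group 16; Ga is in period 4, group 13.
Across a period the outer electron is held more tightly (higher IE₁); down a group it sits in a higher shell, more shielded, and comes off more easily.
Here both period and group differ, so the two effects have to be weighed against each other.
B > Ga: B sits above Ga in group 13, so the down-group effect alone puts B higher.
Be > B: this pair runs against the simple trend — see the exception note.
O > Be: O lies to the right of Be in period 2, so the across-period effect alone puts O higher.
Note the exception: Be has a higher first ionization energy than B, contrary to the simple trend — removing B's lone 2p electron is easier than breaking Be's filled 2s².
Tabulated first ionization energy (kJ/mol): Be 900, B 801, O 1314, Ga 579.
The largest first ionisation energy among these belongs to O.

O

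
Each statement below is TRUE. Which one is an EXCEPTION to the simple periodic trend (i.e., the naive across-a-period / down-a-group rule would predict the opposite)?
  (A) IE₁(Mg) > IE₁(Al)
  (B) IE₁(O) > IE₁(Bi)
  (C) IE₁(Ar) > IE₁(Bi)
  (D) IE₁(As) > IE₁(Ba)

The general trend: first ionization energy increases across a period and decreases down a group.
(A) Mg (period 3, group 2) vs Al (period 3, group 13): the stated order contradicts the simple trend.
(B) O (period 2, group 16) vs Bi (period 6, group 15): the stated order agrees with the simple trend.
(C) Ar (period 3, group 18) vs Bi (period 6, group 15): the stated order agrees with the simple trend.
(D) As (period 4, group 15) vs Ba (period 6, group 2): the stated order agrees with the simple trend.
The exception is (A): Al's single 3p electron is easier to remove than one from Mg's filled 3s².

(A)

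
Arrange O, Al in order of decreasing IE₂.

O, Al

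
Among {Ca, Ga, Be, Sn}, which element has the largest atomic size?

Ca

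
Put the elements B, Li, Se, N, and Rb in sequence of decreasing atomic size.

Rb, Li, Se, B, N

Li is in period 2, group 1; B is in period 2, group 13; N is in period 2, group 15; Se is in period 4, group 16; Rb is in period 5, group 1.
Radius decreases left→right (rising Z_eff, same n) and increases top→bottom (higher n).
Here both period and group differ, so the two effects have to be weighed against each other.
B > N: both are in period 2; the period trend gives B the larger value.
Se > B: the two effects oppose for this pair; the down-group effect wins (116 vs 85 pm).
Li > Se: the two effects oppose for this pair; the across-period effect wins (133 vs 116 pm).
Rb > Li: they share group 1; the group trend gives Rb the larger value.
Tabulated atomic radius (pm): Li 133, B 85, N 71, Se 116, Rb 210.
So from largest to smallest: Rb > Li > Se > B > N.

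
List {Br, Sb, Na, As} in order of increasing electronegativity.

Na < Sb < As < Br

Atoms toward the upper right of the periodic table pull bonding electrons most strongly.
Here both period and group differ, so the two effects have to be weighed against each other.
Sb > Na: period and group pull opposite ways; the across-period shift dominates (2.05 vs 0.93).
As > Sb: As sits above Sb in group 15, so the down-group effect alone puts As higher.
Br > As: Br lies to the right of As in period 4, so the across-period effect alone puts Br higher.
For reference (Pauling): Na 0.93, As 2.18, Br 2.96, Sb 2.05.
So from lowest to highest: Na < Sb < As < Br.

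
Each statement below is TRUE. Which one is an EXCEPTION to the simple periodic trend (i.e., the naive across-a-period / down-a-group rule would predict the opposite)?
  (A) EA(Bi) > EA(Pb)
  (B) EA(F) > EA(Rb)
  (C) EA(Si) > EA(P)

(C)

The general trend: electron affinity increases across a period and decreases down a group.
(A) Bi (period 6, group 15) vs Pb (period 6, group 14): the stated order agrees with the simple trend.
(B) F (period 2, group 17) vs Rb (period 5, group 1): the stated order agrees with the simple trend.
(C) Si (period 3, group 14) vs P (period 3, group 15): the stated order contradicts the simple trend.
The exception is (C): adding an electron to P's half-filled 3p³ is unfavourable, so Si (3p²) has the more exothermic EA.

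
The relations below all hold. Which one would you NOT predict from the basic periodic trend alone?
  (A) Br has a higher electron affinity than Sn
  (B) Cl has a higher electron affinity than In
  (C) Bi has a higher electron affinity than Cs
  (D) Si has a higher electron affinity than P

(D)

The general trend: electron affinity increases across a period and decreases down a group.
(A) Br (period 4, group 17) vs Sn (period 5, group 14): the stated order agrees with the simple trend.
(B) Cl (period 3, group 17) vs In (period 5, group 13): the stated order agrees with the simple trend.
(C) Bi (period 6, group 15) vs Cs (period 6, group 1): the stated order agrees with the simple trend.
(D) Si (period 3, group 14) vs P (period 3, group 15): the stated order contradicts the simple trend.
The exception is (D): adding an electron to P's half-filled 3p³ is unfavourable, so Si (3p²) has the more exothermic EA.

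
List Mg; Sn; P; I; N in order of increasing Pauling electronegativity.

Mg < Sn < P < I < N

N is in period 2, group 15; Mg is in period 3, group 2; P is in period 3, group 15; Sn is in period 5, group 14; I is in period 5, group 17.
Smaller atoms with higher effective nuclear charge are more electronegative.
These span different periods and groups, so the two trends combine.
Sn > Mg: the two effects oppose for this pair; the across-period effect wins (1.96 vs 1.31).
P > Sn: relative to Sn, both the across-period and down-group shifts push P's electronegativity up.
I > P: period and group pull opposite ways; the across-period shift dominates (2.66 vs 2.19).
N > I: period and group pull opposite ways; the down-group shift dominates (3.04 vs 2.66).
Approximate values (Pauling): N 3.04, Mg 1.31, P 2.19, Sn 1.96, I 2.66.
So from lowest to highest: Mg < Sn < P < I < N.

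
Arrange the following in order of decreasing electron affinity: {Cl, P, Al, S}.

Atoms with high Z_eff and room in the valence shell (especially the halogens) have the most exothermic electron affinities.
All lie in period 3, so electron affinity increases left to right.
So from highest to lowest: Cl > S > P > Al.

Cl > S > P > Al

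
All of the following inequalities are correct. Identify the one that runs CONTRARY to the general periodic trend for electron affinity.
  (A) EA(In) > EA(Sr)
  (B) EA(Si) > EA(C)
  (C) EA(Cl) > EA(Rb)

The general trend: electron affinity increases across a period and decreases down a group.
(A) In (period 5, group 13) vs Sr (period 5, group 2): the stated order agrees with the simple trend.
(B) Si (period 3, group 14) vs C (period 2, group 14): the stated order contradicts the simple trend.
(C) Cl (period 3, group 17) vs Rb (period 5, group 1): the stated order agrees with the simple trend.
The exception is (B): Si's larger, more diffuse 3p orbitals accept an added electron slightly more readily than C's compact 2p.

(B)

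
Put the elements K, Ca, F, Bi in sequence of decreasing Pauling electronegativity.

F is in period 2, group 17; K is in period 4, group 1; Ca is in period 4, group 2; Bi is in period 6, group 15.
Electronegativity increases across a period and decreases down a group, tracking effective nuclear charge and atomic size.
Here both period and group differ, so the two effects have to be weighed against each other.
Ca > K: both are in period 4; the period trend gives Ca the larger value.
Bi > Ca: the two effects oppose for this pair; the across-period effect wins (2.02 vs 1.00).
F > Bi: both effects reinforce here, so F is clearly the higher of the two.
Tabulated electronegativity (Pauling): F 3.98, K 0.82, Ca 1.00, Bi 2.02.
So from highest to lowest: F > Bi > Ca > K.

F, Bi, Ca, K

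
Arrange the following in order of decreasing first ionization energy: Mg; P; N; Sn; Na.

N, P, Mg, Sn, Na

N is in period 2, group 15; Na is in period 3, group 1; Mg is in period 3, group 2; P is in period 3, group 15; Sn is in period 5, group 14.
Removing the outermost electron gets harder across a period and easier down a group.
Here both period and group differ, so the two effects have to be weighed against each other.
Sn > Na: period and group pull opposite ways; the across-period shift dominates (709 vs 496 kJ/mol).
Mg > Sn: the two effects oppose for this pair; the down-group effect wins (738 vs 709 kJ/mol).
P > Mg: both are in period 3; the period trend gives P the larger value.
N > P: they share group 15; the group trend gives N the larger value.
For reference (kJ/mol): N 1402, Na 496, Mg 738, P 1012, Sn 709.
So from highest to lowest: N > P > Mg > Sn > Na.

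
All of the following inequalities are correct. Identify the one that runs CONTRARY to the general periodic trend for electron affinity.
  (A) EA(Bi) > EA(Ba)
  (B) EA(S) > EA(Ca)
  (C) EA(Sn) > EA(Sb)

(C)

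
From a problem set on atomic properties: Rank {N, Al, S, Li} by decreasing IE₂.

Li, N, S, Al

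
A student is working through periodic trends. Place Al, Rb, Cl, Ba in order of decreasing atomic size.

Rb, Ba, Al, Cl

Al is in period 3, group 13; Cl is in period 3, group 17; Rb is in period 5, group 1; Ba is in period 6, group 2.
Across a period the added protons contract the valence shell; down a group each new principal shell makes the atom larger.
Neither a single period nor a single group — weigh both effects.
Al > Cl: both are in period 3; the period trend gives Al the larger value.
Ba > Al: both effects reinforce here, so Ba is clearly the larger of the two.
Rb > Ba: the two effects oppose for this pair; the across-period effect wins (210 vs 196 pm).
Approximate values (pm): Al 126, Cl 99, Rb 210, Ba 196.
So from largest to smallest: Rb > Ba > Al > Cl.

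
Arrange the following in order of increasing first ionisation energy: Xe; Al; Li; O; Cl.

Li is in period 2, group 1; O is in period 2, group 16; Al is in period 3, group 13; Cl is in period 3, group 17; Xe is in period 5, group 18.
Across a period the outer electron is held more tightly (higher IE₁); down a group it sits in a higher shell, more shielded, and comes off more easily.
Neither a single period nor a single group — weigh both effects.
Al > Li: period and group pull opposite ways; the across-period shift dominates (578 vs 520 kJ/mol).
Xe > Al: the two effects oppose for this pair; the across-period effect wins (1170 vs 578 kJ/mol).
Cl > Xe: period and group pull opposite ways; the down-group shift dominates (1251 vs 1170 kJ/mol).
O > Cl: period and group pull opposite ways; the down-group shift dominates (1314 vs 1251 kJ/mol).
Approximate values (kJ/mol): Li 520, O 1314, Al 578, Cl 1251, Xe 1170.
So from lowest to highest: Li < Al < Xe < Cl < O.

Li, Al, Xe, Cl, O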